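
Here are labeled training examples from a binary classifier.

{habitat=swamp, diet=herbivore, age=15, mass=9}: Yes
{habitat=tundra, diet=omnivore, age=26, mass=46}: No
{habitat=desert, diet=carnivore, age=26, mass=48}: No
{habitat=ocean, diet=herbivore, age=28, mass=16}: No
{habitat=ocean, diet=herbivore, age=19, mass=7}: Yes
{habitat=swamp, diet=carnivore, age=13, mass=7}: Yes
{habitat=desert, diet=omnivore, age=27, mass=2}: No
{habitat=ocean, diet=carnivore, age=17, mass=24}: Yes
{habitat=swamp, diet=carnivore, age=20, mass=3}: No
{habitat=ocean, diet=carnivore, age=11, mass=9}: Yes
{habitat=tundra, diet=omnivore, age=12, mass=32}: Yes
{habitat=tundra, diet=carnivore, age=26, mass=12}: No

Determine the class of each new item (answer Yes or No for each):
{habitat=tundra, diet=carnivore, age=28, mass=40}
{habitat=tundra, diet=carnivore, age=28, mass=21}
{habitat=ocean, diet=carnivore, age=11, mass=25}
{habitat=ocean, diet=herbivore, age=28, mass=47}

No, No, Yes, No

The pattern is that an item is 'Yes' exactly when: age ≤ 19.
{habitat=tundra, diet=carnivore, age=28, mass=40}: age = 28 — does not pass, so No.
{habitat=tundra, diet=carnivore, age=28, mass=21}: age = 28 — does not pass, so No.
{habitat=ocean, diet=carnivore, age=11, mass=25}: age = 11 — matches, so Yes.
{habitat=ocean, diet=herbivore, age=28, mass=47}: age = 28 — does not pass, so No.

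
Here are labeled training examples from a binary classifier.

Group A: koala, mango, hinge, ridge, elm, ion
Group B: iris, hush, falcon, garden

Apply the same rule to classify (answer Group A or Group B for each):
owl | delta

Group A, Group A

Comparing the two groups points to one rule — odd length.
owl: length 3 — matches, so Group A. delta: length 5 — matches, so Group A.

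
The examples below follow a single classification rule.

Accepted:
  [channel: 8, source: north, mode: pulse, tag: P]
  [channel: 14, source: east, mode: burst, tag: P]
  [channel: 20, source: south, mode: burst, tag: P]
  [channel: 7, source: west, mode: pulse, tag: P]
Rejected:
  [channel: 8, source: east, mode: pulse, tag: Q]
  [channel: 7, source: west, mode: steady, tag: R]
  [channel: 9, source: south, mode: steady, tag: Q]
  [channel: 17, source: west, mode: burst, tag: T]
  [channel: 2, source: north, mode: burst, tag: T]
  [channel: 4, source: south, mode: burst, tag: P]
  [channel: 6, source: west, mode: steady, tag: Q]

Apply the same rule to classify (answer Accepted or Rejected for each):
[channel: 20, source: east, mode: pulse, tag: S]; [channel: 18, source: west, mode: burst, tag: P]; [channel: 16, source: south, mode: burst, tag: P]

Rule: tag is P AND channel ≥ 6. This holds for each 'Accepted' example and fails for each 'Rejected' one.
[channel: 20, source: east, mode: pulse, tag: S]: tag is S, channel = 20 — doesn't qualify, so Rejected. [channel: 18, source: west, mode: burst, tag: P]: tag is P, channel = 18 — passes, so Accepted. [channel: 16, source: south, mode: burst, tag: P]: tag is P, channel = 16 — passes, so Accepted.

Rejected, Accepted, Accepted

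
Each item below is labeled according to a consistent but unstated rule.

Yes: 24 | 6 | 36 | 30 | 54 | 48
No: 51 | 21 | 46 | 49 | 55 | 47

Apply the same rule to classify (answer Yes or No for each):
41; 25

No, No

Comparing the two groups points to one rule — multiple of 6.
41: 41 = 6·6 + 5, fails this test → No.
25: 25 = 6·4 + 1, fails this test → No.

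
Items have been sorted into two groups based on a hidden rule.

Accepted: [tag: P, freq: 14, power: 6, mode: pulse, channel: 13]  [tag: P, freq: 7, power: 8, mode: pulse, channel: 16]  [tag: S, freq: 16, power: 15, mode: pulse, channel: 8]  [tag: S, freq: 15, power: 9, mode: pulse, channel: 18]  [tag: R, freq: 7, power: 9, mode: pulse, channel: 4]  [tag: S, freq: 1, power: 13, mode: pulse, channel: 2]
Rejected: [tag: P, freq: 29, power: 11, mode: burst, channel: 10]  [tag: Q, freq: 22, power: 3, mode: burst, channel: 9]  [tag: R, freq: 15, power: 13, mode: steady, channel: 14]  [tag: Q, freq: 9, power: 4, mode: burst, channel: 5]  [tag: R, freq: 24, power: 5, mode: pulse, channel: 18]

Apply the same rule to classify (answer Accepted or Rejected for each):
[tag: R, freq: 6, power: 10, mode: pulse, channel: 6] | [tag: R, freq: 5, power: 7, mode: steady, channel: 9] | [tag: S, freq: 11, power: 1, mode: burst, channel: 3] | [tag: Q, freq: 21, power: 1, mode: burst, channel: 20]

Accepted, Rejected, Rejected, Rejected

All 'Accepted' examples share one property — mode is pulse AND freq ≤ 16 — and every 'Rejected' example lacks it.
[tag: R, freq: 6, power: 10, mode: pulse, channel: 6]: Accepted (mode is pulse, freq = 6).
[tag: R, freq: 5, power: 7, mode: steady, channel: 9]: Rejected (mode is steady, freq = 5).
[tag: S, freq: 11, power: 1, mode: burst, channel: 3]: Rejected (mode is burst, freq = 11).
[tag: Q, freq: 21, power: 1, mode: burst, channel: 20]: Rejected (mode is burst, freq = 21).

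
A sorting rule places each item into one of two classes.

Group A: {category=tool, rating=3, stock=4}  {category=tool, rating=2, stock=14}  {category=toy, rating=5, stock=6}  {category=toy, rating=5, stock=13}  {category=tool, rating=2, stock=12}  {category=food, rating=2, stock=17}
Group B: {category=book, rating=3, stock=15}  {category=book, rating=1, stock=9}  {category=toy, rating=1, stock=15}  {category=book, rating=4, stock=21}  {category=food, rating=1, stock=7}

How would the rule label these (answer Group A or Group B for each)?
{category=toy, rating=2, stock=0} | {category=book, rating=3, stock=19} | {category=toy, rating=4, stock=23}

The pattern is that an item is 'Group A' exactly when: category is not book AND rating ≥ 2.
{category=toy, rating=2, stock=0}: category is toy, rating = 2 — meets the rule, so Group A. {category=book, rating=3, stock=19}: category is book, rating = 3 — does not fit, so Group B. {category=toy, rating=4, stock=23}: category is toy, rating = 4 — meets the rule, so Group A.

Group A, Group B, Group A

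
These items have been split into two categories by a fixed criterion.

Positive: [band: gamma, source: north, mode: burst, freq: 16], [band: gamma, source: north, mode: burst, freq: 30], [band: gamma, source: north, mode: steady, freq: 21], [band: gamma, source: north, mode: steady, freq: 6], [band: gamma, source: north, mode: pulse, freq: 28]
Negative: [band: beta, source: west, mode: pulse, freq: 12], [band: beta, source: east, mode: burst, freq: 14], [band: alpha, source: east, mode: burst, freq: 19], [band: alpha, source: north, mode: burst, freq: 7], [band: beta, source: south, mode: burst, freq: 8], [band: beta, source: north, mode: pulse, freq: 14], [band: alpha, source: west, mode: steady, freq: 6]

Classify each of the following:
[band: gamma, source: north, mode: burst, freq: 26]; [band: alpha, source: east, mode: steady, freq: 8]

The simplest hypothesis consistent with all the labels is: band is gamma.
[band: gamma, source: north, mode: burst, freq: 26]: band is gamma — satisfies this, so Positive.
[band: alpha, source: east, mode: steady, freq: 8]: band is alpha — doesn't qualify, so Negative.

Positive, Negative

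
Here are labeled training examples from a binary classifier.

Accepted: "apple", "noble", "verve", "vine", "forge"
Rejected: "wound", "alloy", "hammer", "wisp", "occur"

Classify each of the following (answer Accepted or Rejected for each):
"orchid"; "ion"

The distinguishing property — ends with 'e' — holds for all the 'Accepted' cases and none of the 'Rejected' cases.
"orchid": ends with 'd', does not satisfy this → Rejected. "ion": ends with 'n', does not satisfy this → Rejected.

Rejected, Rejected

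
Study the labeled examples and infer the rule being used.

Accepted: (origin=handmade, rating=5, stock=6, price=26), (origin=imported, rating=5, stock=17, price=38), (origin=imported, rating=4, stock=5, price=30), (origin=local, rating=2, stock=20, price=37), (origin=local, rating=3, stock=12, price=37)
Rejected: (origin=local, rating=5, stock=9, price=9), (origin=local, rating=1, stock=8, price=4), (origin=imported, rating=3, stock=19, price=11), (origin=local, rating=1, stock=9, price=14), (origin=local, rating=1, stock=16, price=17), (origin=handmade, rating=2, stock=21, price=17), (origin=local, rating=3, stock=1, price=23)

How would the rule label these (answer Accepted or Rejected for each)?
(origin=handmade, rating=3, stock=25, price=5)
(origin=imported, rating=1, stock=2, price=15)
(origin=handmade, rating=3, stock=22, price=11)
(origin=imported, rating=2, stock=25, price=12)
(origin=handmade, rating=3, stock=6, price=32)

The common property of the 'Accepted' items is: price ≥ 26. No 'Rejected' item has it.

Rejected, Rejected, Rejected, Rejected, Accepted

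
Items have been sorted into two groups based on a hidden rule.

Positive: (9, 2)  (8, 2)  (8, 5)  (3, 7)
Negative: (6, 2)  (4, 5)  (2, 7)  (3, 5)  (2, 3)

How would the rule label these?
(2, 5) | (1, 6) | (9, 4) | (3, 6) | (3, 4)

Negative, Negative, Positive, Negative, Negative

Every 'Positive' example satisfies: sum ≥ 10. None of the 'Negative' examples do.
(2, 5): 2+5 = 7, doesn't match → Negative. (1, 6): 1+6 = 7, doesn't match → Negative. (9, 4): 9+4 = 13, has this property → Positive. (3, 6): 3+6 = 9, doesn't match → Negative. (3, 4): 3+4 = 7, doesn't match → Negative.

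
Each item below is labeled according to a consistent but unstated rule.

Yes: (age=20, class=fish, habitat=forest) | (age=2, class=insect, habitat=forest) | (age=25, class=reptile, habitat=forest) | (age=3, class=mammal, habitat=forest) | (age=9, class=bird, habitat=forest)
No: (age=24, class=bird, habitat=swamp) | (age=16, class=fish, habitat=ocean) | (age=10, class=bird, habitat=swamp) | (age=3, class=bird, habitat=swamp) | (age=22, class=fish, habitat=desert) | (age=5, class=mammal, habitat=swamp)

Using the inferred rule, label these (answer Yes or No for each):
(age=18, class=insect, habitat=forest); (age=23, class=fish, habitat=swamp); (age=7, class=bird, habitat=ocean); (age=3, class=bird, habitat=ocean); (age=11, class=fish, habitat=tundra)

Yes, No, No, No, No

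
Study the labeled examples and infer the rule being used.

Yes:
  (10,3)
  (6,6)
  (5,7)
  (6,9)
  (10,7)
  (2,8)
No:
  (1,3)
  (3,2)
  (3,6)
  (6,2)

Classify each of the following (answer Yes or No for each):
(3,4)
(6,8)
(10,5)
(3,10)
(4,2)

No, Yes, Yes, Yes, No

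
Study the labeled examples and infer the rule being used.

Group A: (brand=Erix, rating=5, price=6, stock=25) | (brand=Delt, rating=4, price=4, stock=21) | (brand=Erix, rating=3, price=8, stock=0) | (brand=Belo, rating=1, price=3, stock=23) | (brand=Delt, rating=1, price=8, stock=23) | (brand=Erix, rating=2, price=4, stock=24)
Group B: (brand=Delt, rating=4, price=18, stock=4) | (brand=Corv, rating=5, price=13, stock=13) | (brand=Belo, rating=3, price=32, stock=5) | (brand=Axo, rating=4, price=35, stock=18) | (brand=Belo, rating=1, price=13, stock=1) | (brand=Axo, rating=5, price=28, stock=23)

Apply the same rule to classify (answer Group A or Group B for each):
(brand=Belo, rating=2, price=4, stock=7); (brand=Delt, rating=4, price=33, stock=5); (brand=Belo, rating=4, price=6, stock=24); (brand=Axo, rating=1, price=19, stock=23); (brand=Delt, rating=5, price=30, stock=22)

Group A, Group B, Group A, Group B, Group B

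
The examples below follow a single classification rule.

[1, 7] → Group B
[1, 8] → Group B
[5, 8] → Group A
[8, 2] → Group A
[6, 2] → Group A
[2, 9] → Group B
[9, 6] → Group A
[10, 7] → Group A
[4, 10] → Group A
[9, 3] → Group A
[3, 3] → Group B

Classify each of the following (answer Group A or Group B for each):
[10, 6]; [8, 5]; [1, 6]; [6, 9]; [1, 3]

Group A, Group A, Group B, Group A, Group B

The rule appears to be: first ≥ 4.
Group A: [10, 6], since first 10.
Group A: [8, 5], since first 8.
Group B: [1, 6], since first 1.
Group A: [6, 9], since first 6.
Group B: [1, 3], since first 1.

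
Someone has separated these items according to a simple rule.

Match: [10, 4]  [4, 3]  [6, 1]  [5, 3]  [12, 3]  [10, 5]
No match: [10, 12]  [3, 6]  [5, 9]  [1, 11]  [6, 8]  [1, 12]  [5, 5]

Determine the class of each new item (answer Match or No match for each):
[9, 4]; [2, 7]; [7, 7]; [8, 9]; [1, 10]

Every 'Match' example satisfies: first > second. None of the 'No match' examples do.
[9, 4]: 9 > 4, qualifies → Match.
[2, 7]: 2 < 7, does not satisfy this → No match.
[7, 7]: 7 = 7, does not satisfy this → No match.
[8, 9]: 8 < 9, does not satisfy this → No match.
[1, 10]: 1 < 10, does not satisfy this → No match.

Match, No match, No match, No match, No match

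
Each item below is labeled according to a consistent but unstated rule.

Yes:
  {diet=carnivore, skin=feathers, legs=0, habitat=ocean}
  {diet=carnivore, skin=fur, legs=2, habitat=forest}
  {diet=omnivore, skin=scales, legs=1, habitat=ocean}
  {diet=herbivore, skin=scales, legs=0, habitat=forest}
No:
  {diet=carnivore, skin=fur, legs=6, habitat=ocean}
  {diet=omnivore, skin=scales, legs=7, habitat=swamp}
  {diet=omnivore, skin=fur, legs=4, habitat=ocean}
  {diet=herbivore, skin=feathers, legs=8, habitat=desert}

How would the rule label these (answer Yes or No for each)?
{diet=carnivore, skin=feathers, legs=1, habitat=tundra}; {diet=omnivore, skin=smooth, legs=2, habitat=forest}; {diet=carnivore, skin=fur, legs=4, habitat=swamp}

All 'Yes' examples share one property — legs ≤ 2 — and every 'No' example lacks it.

Yes, Yes, No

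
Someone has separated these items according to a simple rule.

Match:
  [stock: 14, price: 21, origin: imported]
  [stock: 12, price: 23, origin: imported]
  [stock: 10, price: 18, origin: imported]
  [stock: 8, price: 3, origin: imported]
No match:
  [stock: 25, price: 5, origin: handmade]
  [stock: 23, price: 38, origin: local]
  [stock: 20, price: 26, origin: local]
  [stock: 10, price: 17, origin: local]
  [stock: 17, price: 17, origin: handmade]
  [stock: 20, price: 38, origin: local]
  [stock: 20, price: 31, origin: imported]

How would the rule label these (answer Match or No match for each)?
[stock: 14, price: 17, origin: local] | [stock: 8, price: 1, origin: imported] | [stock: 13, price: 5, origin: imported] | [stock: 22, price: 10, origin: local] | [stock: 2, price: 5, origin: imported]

'Match' ⟺ origin is imported AND price ≤ 23.
[stock: 14, price: 17, origin: local]: No match (origin is local, price = 17). [stock: 8, price: 1, origin: imported]: Match (origin is imported, price = 1). [stock: 13, price: 5, origin: imported]: Match (origin is imported, price = 5). [stock: 22, price: 10, origin: local]: No match (origin is local, price = 10). [stock: 2, price: 5, origin: imported]: Match (origin is imported, price = 5).

No match, Match, Match, No match, Match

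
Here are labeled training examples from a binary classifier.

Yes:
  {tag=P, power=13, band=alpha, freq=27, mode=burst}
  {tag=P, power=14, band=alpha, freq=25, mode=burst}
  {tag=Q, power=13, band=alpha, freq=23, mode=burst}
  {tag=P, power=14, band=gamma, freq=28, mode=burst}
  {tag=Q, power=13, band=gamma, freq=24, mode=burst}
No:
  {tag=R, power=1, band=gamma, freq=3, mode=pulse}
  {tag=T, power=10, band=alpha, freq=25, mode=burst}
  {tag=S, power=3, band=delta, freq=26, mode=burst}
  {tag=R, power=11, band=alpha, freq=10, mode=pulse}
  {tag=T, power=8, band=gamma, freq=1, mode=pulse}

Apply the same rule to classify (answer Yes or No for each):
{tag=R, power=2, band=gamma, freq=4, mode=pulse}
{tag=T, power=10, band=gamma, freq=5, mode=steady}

No, No

The distinguishing property — power ≥ 13 — holds for all the 'Yes' cases and none of the 'No' cases.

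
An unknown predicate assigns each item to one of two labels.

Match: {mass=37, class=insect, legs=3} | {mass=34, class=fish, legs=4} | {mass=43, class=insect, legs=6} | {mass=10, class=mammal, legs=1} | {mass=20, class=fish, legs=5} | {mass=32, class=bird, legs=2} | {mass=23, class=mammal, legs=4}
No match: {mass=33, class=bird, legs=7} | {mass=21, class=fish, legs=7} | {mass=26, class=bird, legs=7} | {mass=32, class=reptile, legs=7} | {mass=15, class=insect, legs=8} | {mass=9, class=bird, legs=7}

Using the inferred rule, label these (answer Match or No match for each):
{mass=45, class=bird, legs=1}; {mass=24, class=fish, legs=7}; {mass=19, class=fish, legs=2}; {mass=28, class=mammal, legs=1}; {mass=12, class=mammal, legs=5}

Rule: legs ≤ 6. This holds for each 'Match' example and fails for each 'No match' one.
{mass=45, class=bird, legs=1} — legs = 1, hence Match. {mass=24, class=fish, legs=7} — legs = 7, hence No match. {mass=19, class=fish, legs=2} — legs = 2, hence Match. {mass=28, class=mammal, legs=1} — legs = 1, hence Match. {mass=12, class=mammal, legs=5} — legs = 5, hence Match.

Match, No match, Match, Match, Match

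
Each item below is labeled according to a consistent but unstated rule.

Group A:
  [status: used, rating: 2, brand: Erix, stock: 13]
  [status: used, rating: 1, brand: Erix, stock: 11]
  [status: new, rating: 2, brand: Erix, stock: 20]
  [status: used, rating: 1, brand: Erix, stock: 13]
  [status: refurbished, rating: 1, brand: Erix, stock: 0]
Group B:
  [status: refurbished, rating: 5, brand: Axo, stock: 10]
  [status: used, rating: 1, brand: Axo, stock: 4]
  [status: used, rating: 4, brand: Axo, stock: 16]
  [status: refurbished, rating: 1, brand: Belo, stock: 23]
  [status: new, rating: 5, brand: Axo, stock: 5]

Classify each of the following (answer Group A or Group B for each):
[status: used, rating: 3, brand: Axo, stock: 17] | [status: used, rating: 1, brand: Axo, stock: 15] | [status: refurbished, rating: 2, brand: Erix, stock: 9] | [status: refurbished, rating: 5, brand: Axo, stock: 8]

The pattern is that an item is 'Group A' exactly when: brand is Erix.
[status: used, rating: 3, brand: Axo, stock: 17] → brand is Axo → Group B. [status: used, rating: 1, brand: Axo, stock: 15] → brand is Axo → Group B. [status: refurbished, rating: 2, brand: Erix, stock: 9] → brand is Erix → Group A. [status: refurbished, rating: 5, brand: Axo, stock: 8] → brand is Axo → Group B.

Group B, Group B, Group A, Group B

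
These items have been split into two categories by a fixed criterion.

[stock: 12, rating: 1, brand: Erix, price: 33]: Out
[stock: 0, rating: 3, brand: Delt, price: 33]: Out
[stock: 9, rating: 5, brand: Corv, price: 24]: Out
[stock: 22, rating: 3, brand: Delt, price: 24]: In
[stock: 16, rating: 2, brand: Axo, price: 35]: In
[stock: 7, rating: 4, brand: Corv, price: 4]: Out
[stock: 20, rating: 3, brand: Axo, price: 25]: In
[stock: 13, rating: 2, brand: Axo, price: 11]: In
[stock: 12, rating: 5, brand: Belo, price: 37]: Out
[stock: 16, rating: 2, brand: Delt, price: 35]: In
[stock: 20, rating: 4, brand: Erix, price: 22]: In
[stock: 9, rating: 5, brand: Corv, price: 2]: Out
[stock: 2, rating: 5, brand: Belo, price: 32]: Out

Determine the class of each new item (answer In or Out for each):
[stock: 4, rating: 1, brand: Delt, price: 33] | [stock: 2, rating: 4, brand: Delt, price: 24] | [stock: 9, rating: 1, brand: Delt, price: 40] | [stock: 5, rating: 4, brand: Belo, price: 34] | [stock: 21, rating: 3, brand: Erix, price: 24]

Out, Out, Out, Out, In

The simplest hypothesis consistent with all the labels is: stock ≥ 13.
Out: [stock: 4, rating: 1, brand: Delt, price: 33], since stock = 4.
Out: [stock: 2, rating: 4, brand: Delt, price: 24], since stock = 2.
Out: [stock: 9, rating: 1, brand: Delt, price: 40], since stock = 9.
Out: [stock: 5, rating: 4, brand: Belo, price: 34], since stock = 5.
In: [stock: 21, rating: 3, brand: Erix, price: 24], since stock = 21.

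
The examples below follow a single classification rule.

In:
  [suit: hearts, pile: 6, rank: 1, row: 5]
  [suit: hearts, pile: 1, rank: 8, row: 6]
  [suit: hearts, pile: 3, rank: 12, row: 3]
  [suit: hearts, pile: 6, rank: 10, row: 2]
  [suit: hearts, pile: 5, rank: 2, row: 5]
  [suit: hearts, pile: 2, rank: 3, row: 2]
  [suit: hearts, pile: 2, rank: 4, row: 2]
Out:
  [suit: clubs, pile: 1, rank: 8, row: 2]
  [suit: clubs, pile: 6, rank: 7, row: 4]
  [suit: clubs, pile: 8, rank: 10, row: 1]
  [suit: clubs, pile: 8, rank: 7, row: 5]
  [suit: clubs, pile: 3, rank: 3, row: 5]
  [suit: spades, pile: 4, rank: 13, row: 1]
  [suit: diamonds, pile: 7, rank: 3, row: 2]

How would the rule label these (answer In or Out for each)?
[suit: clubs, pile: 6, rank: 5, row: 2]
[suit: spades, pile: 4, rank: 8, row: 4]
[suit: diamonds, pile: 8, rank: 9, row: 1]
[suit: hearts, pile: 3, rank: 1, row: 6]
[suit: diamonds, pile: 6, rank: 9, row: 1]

Out, Out, Out, In, Out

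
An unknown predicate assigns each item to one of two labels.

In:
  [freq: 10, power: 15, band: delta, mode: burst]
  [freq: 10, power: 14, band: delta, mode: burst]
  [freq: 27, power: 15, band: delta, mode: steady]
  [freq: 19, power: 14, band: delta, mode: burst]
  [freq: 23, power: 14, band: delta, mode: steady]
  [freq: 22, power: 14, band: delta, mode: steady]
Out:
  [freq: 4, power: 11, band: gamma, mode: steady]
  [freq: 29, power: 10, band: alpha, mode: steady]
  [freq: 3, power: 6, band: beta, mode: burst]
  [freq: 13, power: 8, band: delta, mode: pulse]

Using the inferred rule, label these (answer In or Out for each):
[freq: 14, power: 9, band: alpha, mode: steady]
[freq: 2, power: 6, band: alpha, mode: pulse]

The common property of the 'In' items is: power ≥ 14. No 'Out' item has it.
[freq: 14, power: 9, band: alpha, mode: steady]: power = 9 — doesn't qualify, so Out.
[freq: 2, power: 6, band: alpha, mode: pulse]: power = 6 — doesn't qualify, so Out.

Out, Out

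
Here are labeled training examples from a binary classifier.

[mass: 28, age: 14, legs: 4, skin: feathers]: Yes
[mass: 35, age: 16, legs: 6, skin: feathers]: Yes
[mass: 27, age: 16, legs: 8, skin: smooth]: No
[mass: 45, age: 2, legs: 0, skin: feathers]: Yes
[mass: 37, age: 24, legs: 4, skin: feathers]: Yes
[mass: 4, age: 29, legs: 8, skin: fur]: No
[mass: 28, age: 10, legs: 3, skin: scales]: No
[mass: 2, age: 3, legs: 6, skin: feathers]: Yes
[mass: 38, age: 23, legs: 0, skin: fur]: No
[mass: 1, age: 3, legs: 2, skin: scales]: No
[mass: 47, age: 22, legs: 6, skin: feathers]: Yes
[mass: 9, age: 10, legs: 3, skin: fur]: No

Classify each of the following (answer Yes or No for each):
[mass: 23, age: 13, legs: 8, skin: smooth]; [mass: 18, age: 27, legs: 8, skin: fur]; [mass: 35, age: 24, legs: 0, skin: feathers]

No, No, Yes

The common property of the 'Yes' items is: skin is feathers. No 'No' item has it.
[mass: 23, age: 13, legs: 8, skin: smooth]: skin is smooth, fails this test → No. [mass: 18, age: 27, legs: 8, skin: fur]: skin is fur, fails this test → No. [mass: 35, age: 24, legs: 0, skin: feathers]: skin is feathers, fits → Yes.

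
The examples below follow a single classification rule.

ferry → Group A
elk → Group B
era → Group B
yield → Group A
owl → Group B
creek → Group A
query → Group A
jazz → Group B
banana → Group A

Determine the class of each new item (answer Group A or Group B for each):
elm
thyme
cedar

Group B, Group A, Group A

A rule that fits every label: length ≥ 5 — true of each 'Group A' example, false of each 'Group B' one.
elm: Group B (length 3).
thyme: Group A (length 5).
cedar: Group A (length 5).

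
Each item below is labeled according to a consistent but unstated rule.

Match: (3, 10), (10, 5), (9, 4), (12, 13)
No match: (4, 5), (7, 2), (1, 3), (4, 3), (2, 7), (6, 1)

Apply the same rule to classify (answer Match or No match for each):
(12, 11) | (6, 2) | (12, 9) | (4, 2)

Match, No match, Match, No match

One predicate separates the groups cleanly: sum ≥ 13.
(12, 11) → 12+11 = 23 → Match.
(6, 2) → 6+2 = 8 → No match.
(12, 9) → 12+9 = 21 → Match.
(4, 2) → 4+2 = 6 → No match.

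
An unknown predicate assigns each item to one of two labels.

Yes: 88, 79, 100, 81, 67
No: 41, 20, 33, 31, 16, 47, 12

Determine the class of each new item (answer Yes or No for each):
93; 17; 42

Yes, No, No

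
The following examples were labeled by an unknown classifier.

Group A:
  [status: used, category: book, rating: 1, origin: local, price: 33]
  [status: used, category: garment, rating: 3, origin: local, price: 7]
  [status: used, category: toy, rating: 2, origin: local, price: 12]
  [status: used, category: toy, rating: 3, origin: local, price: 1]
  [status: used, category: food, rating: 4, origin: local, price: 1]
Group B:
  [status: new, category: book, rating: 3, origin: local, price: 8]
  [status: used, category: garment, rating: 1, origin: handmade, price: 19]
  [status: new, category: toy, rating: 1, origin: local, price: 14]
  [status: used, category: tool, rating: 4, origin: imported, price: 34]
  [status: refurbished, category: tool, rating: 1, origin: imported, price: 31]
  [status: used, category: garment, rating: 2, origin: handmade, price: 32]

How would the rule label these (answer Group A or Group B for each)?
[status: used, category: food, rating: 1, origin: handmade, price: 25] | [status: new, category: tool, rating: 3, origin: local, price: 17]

All 'Group A' examples share one property — status is used AND origin is local — and every 'Group B' example lacks it.
[status: used, category: food, rating: 1, origin: handmade, price: 25]: status is used, origin is handmade — fails this test, so Group B.
[status: new, category: tool, rating: 3, origin: local, price: 17]: status is new, origin is local — fails this test, so Group B.

Group B, Group B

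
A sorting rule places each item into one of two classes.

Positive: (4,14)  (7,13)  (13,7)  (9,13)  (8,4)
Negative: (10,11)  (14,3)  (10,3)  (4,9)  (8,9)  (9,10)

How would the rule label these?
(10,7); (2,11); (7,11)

Negative, Negative, Positive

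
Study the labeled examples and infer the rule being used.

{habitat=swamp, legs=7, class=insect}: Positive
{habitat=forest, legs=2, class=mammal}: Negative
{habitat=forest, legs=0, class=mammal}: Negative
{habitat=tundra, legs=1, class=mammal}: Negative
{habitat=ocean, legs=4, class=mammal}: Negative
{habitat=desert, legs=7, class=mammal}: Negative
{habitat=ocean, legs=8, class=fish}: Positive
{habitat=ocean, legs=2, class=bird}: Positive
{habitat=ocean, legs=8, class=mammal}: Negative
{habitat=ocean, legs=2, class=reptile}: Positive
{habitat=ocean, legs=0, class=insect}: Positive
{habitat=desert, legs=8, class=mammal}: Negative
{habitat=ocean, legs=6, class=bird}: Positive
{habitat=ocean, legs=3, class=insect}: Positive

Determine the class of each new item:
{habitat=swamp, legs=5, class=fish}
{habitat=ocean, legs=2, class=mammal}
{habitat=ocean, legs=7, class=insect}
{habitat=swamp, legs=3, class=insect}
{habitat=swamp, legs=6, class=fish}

Comparing the two groups points to one rule — class is not mammal.

Positive, Negative, Positive, Positive, Positive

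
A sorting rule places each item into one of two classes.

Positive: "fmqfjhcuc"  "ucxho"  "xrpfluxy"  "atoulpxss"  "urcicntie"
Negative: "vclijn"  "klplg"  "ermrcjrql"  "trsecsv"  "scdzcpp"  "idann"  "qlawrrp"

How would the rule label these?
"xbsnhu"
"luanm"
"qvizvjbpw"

The simplest hypothesis consistent with all the labels is: contains 'u'.
"xbsnhu": has 'u' — passes, so Positive.
"luanm": has 'u' — passes, so Positive.
"qvizvjbpw": no 'u' — fails the rule, so Negative.

Positive, Positive, Negative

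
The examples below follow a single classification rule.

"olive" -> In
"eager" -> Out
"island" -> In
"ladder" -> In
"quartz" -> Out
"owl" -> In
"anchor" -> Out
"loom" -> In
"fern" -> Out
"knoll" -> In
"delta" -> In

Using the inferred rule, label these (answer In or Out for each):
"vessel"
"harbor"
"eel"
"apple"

The rule appears to be: contains 'l'.

In, Out, In, In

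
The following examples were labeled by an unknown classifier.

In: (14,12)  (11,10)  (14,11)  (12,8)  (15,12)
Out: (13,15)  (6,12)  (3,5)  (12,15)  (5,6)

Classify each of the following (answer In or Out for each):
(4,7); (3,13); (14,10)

Out, Out, In

The rule appears to be: first > second.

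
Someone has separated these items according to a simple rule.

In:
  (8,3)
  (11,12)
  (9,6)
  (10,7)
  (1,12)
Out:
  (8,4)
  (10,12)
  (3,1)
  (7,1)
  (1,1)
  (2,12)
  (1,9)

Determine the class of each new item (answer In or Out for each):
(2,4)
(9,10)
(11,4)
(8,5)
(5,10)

Comparing the two groups points to one rule — sum is odd.
(2,4): Out (2+4 = 6). (9,10): In (9+10 = 19). (11,4): In (11+4 = 15). (8,5): In (8+5 = 13). (5,10): In (5+10 = 15).

Out, In, In, In, In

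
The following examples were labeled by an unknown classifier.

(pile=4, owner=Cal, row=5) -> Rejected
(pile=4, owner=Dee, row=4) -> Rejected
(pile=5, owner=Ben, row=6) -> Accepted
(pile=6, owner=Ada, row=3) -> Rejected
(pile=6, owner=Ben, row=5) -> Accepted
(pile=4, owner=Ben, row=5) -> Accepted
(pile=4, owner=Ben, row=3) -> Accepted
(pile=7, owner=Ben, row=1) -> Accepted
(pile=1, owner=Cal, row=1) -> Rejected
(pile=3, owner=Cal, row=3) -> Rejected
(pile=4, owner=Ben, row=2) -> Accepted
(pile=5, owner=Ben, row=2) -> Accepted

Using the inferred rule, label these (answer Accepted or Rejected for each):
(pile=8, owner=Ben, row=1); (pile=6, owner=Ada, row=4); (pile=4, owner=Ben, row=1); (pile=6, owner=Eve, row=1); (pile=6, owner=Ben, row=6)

Looking at the examples, the only property every 'Accepted' case has and every 'Rejected' case lacks is: owner is Ben.
(pile=8, owner=Ben, row=1): Accepted (owner is Ben). (pile=6, owner=Ada, row=4): Rejected (owner is Ada). (pile=4, owner=Ben, row=1): Accepted (owner is Ben). (pile=6, owner=Eve, row=1): Rejected (owner is Eve). (pile=6, owner=Ben, row=6): Accepted (owner is Ben).

Accepted, Rejected, Accepted, Rejected, Accepted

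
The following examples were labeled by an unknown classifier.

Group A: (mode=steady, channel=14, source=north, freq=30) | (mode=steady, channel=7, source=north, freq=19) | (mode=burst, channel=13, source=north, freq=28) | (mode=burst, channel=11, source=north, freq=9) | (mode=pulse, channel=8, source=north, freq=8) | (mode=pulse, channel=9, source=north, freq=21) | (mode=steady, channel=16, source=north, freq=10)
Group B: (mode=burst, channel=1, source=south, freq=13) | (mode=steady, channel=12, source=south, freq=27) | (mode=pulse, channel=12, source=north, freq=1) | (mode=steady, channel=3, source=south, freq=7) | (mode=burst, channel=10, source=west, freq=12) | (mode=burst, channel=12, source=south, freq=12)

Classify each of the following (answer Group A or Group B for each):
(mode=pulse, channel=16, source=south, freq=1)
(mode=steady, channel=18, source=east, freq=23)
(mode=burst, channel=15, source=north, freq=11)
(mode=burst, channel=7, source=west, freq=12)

Group B, Group B, Group A, Group B

The pattern is that an item is 'Group A' exactly when: source is north AND freq ≥ 7.
(mode=pulse, channel=16, source=south, freq=1): source is south, freq = 1 — lacks this property, so Group B. (mode=steady, channel=18, source=east, freq=23): source is east, freq = 23 — lacks this property, so Group B. (mode=burst, channel=15, source=north, freq=11): source is north, freq = 11 — fits, so Group A. (mode=burst, channel=7, source=west, freq=12): source is west, freq = 12 — lacks this property, so Group B.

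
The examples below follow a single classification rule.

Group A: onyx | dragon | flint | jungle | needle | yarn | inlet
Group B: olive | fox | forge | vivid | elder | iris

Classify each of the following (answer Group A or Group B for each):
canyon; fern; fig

Group A, Group A, Group B

Rule: contains 'n'. This holds for each 'Group A' example and fails for each 'Group B' one.
canyon — has 'n', hence Group A. fern — has 'n', hence Group A. fig — no 'n', hence Group B.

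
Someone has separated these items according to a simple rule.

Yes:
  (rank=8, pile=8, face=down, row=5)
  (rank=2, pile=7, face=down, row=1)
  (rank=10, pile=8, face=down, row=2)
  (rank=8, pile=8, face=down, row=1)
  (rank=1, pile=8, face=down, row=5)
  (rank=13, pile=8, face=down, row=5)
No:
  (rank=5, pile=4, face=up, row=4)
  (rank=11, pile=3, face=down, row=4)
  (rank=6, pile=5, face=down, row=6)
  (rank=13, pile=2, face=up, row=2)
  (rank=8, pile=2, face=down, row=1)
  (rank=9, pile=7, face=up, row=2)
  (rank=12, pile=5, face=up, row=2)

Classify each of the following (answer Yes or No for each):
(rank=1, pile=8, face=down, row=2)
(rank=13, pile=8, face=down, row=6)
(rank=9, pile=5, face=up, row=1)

Yes, Yes, No

One predicate separates the groups cleanly: face is down AND pile ≥ 7.
(rank=1, pile=8, face=down, row=2) → face is down, pile = 8 → Yes.
(rank=13, pile=8, face=down, row=6) → face is down, pile = 8 → Yes.
(rank=9, pile=5, face=up, row=1) → face is up, pile = 5 → No.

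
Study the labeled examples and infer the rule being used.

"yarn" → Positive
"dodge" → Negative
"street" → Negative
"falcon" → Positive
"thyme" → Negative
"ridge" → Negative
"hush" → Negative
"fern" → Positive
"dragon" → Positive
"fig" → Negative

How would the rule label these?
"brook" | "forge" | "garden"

Every 'Positive' example satisfies: contains 'n'. None of the 'Negative' examples do.

Negative, Negative, Positive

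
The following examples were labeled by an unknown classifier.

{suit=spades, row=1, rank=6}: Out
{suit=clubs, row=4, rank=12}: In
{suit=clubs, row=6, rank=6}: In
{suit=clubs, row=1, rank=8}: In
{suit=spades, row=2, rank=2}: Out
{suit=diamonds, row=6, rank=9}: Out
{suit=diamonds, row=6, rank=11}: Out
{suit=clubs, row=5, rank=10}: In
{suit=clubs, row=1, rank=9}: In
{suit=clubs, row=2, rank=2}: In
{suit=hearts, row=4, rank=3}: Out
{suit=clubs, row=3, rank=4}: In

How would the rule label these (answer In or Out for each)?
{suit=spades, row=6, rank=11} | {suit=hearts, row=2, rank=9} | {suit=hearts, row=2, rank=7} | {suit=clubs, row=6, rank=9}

A rule that fits every label: suit is clubs — true of each 'In' example, false of each 'Out' one.

Out, Out, Out, In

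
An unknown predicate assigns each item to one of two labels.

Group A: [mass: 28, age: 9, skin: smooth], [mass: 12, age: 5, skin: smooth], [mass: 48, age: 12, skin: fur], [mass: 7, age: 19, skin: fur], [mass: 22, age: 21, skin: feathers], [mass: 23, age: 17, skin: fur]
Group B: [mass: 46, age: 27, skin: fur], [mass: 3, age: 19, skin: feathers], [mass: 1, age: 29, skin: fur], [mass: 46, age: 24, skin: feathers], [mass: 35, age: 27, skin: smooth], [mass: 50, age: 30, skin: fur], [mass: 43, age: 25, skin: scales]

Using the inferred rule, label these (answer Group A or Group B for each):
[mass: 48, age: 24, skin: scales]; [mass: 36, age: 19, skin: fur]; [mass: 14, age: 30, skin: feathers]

Every 'Group A' example satisfies: mass ≥ 7 AND age ≤ 21. None of the 'Group B' examples do.
[mass: 48, age: 24, skin: scales] → mass = 48, age = 24 → Group B.
[mass: 36, age: 19, skin: fur] → mass = 36, age = 19 → Group A.
[mass: 14, age: 30, skin: feathers] → mass = 14, age = 30 → Group B.

Group B, Group A, Group B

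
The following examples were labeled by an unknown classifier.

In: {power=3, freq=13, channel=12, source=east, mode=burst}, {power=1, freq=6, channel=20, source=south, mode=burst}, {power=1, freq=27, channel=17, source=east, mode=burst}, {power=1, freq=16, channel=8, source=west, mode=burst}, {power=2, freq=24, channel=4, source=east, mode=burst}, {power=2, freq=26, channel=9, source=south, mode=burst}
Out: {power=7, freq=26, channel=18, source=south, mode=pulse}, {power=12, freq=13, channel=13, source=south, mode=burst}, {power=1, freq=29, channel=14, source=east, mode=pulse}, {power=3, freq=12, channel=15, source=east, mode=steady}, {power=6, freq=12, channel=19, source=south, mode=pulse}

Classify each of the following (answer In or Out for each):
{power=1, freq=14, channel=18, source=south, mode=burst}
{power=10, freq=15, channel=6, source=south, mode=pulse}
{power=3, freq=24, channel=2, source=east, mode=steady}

In, Out, Out

The classifier is using: mode is burst AND power ≤ 3.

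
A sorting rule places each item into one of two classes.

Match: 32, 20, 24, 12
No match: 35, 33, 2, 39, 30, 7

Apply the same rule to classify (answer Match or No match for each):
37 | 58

No match, No match

Every 'Match' example satisfies: multiple of 4. None of the 'No match' examples do.
37 — 37 = 4·9 + 1, hence No match. 58 — 58 = 4·14 + 2, hence No match.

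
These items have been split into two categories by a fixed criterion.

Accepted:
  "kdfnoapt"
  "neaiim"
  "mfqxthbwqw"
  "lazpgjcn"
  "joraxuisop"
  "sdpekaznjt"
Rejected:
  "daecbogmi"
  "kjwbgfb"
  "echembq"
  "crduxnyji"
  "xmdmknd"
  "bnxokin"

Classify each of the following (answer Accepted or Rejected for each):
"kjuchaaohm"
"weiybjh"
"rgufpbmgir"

Accepted, Rejected, Accepted

The common property of the 'Accepted' items is: even length. No 'Rejected' item has it.
Accepted: "kjuchaaohm", since length 10.
Rejected: "weiybjh", since length 7.
Accepted: "rgufpbmgir", since length 10.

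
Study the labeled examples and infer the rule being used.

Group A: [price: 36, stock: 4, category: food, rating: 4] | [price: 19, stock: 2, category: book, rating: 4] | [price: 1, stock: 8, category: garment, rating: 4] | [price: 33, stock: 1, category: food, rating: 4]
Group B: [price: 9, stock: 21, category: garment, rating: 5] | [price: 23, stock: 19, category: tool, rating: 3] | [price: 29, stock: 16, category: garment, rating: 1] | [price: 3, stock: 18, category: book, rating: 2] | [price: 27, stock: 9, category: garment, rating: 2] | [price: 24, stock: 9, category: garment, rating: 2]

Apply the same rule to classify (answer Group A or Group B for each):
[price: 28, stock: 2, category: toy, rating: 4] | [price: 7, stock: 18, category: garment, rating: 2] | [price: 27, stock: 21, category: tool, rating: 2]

One predicate separates the groups cleanly: stock ≤ 8.
[price: 28, stock: 2, category: toy, rating: 4]: Group A (stock = 2).
[price: 7, stock: 18, category: garment, rating: 2]: Group B (stock = 18).
[price: 27, stock: 21, category: tool, rating: 2]: Group B (stock = 21).

Group A, Group B, Group B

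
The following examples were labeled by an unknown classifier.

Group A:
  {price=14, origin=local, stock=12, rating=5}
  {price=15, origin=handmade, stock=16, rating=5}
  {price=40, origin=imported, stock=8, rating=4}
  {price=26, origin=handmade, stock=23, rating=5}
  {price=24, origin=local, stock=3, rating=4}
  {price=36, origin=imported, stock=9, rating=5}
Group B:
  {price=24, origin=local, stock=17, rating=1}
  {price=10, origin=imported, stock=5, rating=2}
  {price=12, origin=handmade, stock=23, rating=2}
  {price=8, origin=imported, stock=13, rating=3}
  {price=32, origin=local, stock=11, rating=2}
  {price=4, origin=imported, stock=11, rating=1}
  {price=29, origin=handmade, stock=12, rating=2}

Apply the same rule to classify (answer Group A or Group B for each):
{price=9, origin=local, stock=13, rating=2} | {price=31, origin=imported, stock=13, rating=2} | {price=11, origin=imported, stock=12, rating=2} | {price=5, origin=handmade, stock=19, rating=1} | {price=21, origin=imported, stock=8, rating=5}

The simplest hypothesis consistent with all the labels is: rating ≥ 4.
{price=9, origin=local, stock=13, rating=2} → rating = 2 → Group B. {price=31, origin=imported, stock=13, rating=2} → rating = 2 → Group B. {price=11, origin=imported, stock=12, rating=2} → rating = 2 → Group B. {price=5, origin=handmade, stock=19, rating=1} → rating = 1 → Group B. {price=21, origin=imported, stock=8, rating=5} → rating = 5 → Group A.

Group B, Group B, Group B, Group B, Group A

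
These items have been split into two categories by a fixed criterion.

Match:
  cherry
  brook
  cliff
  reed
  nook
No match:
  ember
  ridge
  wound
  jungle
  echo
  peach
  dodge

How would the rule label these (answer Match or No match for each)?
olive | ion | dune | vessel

Every 'Match' example satisfies: has a double letter. None of the 'No match' examples do.
olive: no doubled letter — does not fit, so No match.
ion: no doubled letter — does not fit, so No match.
dune: no doubled letter — does not fit, so No match.
vessel: 'ss' doubled — checks out, so Match.

No match, No match, No match, Match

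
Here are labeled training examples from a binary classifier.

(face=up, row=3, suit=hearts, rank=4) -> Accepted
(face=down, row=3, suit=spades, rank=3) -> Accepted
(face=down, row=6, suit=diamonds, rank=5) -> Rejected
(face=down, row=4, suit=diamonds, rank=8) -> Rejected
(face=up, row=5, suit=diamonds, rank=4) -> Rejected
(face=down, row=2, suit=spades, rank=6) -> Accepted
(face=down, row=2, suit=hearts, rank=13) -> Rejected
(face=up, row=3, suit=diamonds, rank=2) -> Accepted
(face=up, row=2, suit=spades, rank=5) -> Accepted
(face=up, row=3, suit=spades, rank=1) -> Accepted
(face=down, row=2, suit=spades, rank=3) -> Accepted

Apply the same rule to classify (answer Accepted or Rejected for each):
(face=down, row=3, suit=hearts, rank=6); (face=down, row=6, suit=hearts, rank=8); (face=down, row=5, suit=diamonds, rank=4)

Accepted, Rejected, Rejected

'Accepted' ⟺ row ≤ 3 AND rank ≤ 6.
(face=down, row=3, suit=hearts, rank=6): Accepted (row = 3, rank = 6).
(face=down, row=6, suit=hearts, rank=8): Rejected (row = 6, rank = 8).
(face=down, row=5, suit=diamonds, rank=4): Rejected (row = 5, rank = 4).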